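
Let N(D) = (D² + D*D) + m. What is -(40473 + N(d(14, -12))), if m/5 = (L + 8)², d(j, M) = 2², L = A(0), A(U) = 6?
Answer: -41485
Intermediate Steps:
L = 6
d(j, M) = 4
m = 980 (m = 5*(6 + 8)² = 5*14² = 5*196 = 980)
N(D) = 980 + 2*D² (N(D) = (D² + D*D) + 980 = (D² + D²) + 980 = 2*D² + 980 = 980 + 2*D²)
-(40473 + N(d(14, -12))) = -(40473 + (980 + 2*4²)) = -(40473 + (980 + 2*16)) = -(40473 + (980 + 32)) = -(40473 + 1012) = -1*41485 = -41485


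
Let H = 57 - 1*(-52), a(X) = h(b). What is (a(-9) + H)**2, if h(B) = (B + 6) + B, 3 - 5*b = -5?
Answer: 349281/25 ≈ 13971.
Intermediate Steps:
b = 8/5 (b = 3/5 - 1/5*(-5) = 3/5 + 1 = 8/5 ≈ 1.6000)
h(B) = 6 + 2*B (h(B) = (6 + B) + B = 6 + 2*B)
a(X) = 46/5 (a(X) = 6 + 2*(8/5) = 6 + 16/5 = 46/5)
H = 109 (H = 57 + 52 = 109)
(a(-9) + H)**2 = (46/5 + 109)**2 = (591/5)**2 = 349281/25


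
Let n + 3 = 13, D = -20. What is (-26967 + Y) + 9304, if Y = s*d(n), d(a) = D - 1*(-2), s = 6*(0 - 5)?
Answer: -17123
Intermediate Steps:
s = -30 (s = 6*(-5) = -30)
n = 10 (n = -3 + 13 = 10)
d(a) = -18 (d(a) = -20 - 1*(-2) = -20 + 2 = -18)
Y = 540 (Y = -30*(-18) = 540)
(-26967 + Y) + 9304 = (-26967 + 540) + 9304 = -26427 + 9304 = -17123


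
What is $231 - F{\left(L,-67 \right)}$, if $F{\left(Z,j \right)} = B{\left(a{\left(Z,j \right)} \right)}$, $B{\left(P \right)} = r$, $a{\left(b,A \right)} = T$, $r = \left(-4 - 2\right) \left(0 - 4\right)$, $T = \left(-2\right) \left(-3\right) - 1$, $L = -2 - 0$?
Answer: $207$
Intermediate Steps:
$L = -2$ ($L = -2 + 0 = -2$)
$T = 5$ ($T = 6 - 1 = 5$)
$r = 24$ ($r = \left(-6\right) \left(-4\right) = 24$)
$a{\left(b,A \right)} = 5$
$B{\left(P \right)} = 24$
$F{\left(Z,j \right)} = 24$
$231 - F{\left(L,-67 \right)} = 231 - 24 = 207$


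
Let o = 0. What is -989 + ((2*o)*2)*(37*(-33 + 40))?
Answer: -989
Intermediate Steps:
-989 + ((2*o)*2)*(37*(-33 + 40)) = -989 + ((2*0)*2)*(37*(-33 + 40)) = -989 + (0*2)*(37*7) = -989 + 0*259 = -989 + 0 = -989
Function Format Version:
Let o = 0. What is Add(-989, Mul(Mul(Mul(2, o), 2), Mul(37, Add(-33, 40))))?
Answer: -989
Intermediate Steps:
Add(-989, Mul(Mul(Mul(2, o), 2), Mul(37, Add(-33, 40)))) = Add(-989, Mul(Mul(Mul(2, 0), 2), Mul(37, Add(-33, 40)))) = Add(-989, Mul(Mul(0, 2), Mul(37, 7))) = Add(-989, Mul(0, 259)) = Add(-989, 0) = -989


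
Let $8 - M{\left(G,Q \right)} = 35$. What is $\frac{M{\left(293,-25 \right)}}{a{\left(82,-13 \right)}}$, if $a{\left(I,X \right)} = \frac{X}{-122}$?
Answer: $- \frac{3294}{13} \approx -253.38$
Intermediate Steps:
$M{\left(G,Q \right)} = -27$ ($M{\left(G,Q \right)} = 8 - 35 = -27$)
$a{\left(I,X \right)} = - \frac{X}{122}$ ($a{\left(I,X \right)} = X \left(- \frac{1}{122}\right) = - \frac{X}{122}$)
$\frac{M{\left(293,-25 \right)}}{a{\left(82,-13 \right)}} = - \frac{27}{\left(- \frac{1}{122}\right) \left(-13\right)} = - \frac{27}{\frac{13}{122}} = \left(-27\right) \frac{122}{13} = - \frac{3294}{13}$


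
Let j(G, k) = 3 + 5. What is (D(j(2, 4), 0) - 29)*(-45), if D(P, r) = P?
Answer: 945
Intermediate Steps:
j(G, k) = 8
(D(j(2, 4), 0) - 29)*(-45) = (8 - 29)*(-45) = -21*(-45) = 945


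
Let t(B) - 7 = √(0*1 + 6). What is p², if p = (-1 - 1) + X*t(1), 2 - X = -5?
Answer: 2503 + 658*√6 ≈ 4114.8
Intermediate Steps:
X = 7 (X = 2 - 1*(-5) = 2 + 5 = 7)
t(B) = 7 + √6 (t(B) = 7 + √(0*1 + 6) = 7 + √(0 + 6) = 7 + √6)
p = 47 + 7*√6 (p = (-1 - 1) + 7*(7 + √6) = -2 + (49 + 7*√6) = 47 + 7*√6 ≈ 64.146)
p² = (47 + 7*√6)²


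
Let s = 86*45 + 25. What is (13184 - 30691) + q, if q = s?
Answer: -13612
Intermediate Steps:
s = 3895 (s = 3870 + 25 = 3895)
q = 3895
(13184 - 30691) + q = (13184 - 30691) + 3895 = -17507 + 3895 = -13612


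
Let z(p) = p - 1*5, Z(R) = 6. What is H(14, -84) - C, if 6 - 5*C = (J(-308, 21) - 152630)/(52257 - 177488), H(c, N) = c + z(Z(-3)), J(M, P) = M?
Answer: 8793877/626155 ≈ 14.044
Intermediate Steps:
z(p) = -5 + p (z(p) = p - 5 = -5 + p)
H(c, N) = 1 + c (H(c, N) = c + (-5 + 6) = c + 1 = 1 + c)
C = 598448/626155 (C = 6/5 - (-308 - 152630)/(5*(52257 - 177488)) = 6/5 - (-152938)/(5*(-125231)) = 6/5 - (-152938)*(-1)/(5*125231) = 6/5 - 1/5*152938/125231 = 6/5 - 152938/626155 = 598448/626155 ≈ 0.95575)
H(14, -84) - C = (1 + 14) - 1*598448/626155 = 15 - 598448/626155 = 8793877/626155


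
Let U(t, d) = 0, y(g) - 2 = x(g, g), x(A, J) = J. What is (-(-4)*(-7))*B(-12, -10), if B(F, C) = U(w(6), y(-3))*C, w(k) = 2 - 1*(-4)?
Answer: 0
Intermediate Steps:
w(k) = 6 (w(k) = 2 + 4 = 6)
y(g) = 2 + g
B(F, C) = 0 (B(F, C) = 0*C = 0)
(-(-4)*(-7))*B(-12, -10) = -(-4)*(-7)*0 = -4*7*0 = -28*0 = 0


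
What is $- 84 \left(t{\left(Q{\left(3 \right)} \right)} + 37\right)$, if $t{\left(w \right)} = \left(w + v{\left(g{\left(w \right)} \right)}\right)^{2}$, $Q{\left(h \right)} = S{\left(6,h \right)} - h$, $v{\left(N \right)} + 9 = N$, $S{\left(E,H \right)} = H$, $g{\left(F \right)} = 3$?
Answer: $-6132$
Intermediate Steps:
$v{\left(N \right)} = -9 + N$
$Q{\left(h \right)} = 0$ ($Q{\left(h \right)} = h - h = 0$)
$t{\left(w \right)} = \left(-6 + w\right)^{2}$ ($t{\left(w \right)} = \left(w + \left(-9 + 3\right)\right)^{2} = \left(w - 6\right)^{2} = \left(-6 + w\right)^{2}$)
$- 84 \left(t{\left(Q{\left(3 \right)} \right)} + 37\right) = - 84 \left(\left(-6 + 0\right)^{2} + 37\right) = - 84 \left(\left(-6\right)^{2} + 37\right) = - 84 \left(36 + 37\right) = \left(-84\right) 73 = -6132$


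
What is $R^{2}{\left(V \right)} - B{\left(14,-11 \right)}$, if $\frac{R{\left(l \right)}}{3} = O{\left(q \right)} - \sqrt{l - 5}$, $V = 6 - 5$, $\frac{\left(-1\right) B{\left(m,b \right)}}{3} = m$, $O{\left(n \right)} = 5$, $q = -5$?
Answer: $231 - 180 i \approx 231.0 - 180.0 i$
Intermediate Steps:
$B{\left(m,b \right)} = - 3 m$
$V = 1$
$R{\left(l \right)} = 15 - 3 \sqrt{-5 + l}$ ($R{\left(l \right)} = 3 \left(5 - \sqrt{l - 5}\right) = 3 \left(5 - \sqrt{-5 + l}\right) = 15 - 3 \sqrt{-5 + l}$)
$R^{2}{\left(V \right)} - B{\left(14,-11 \right)} = \left(15 - 3 \sqrt{-5 + 1}\right)^{2} - \left(-3\right) 14 = \left(15 - 3 \sqrt{-4}\right)^{2} - -42 = \left(15 - 3 \cdot 2 i\right)^{2} + 42 = \left(15 - 6 i\right)^{2} + 42 = 42 + \left(15 - 6 i\right)^{2}$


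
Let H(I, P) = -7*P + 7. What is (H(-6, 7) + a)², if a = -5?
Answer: 2209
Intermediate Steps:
H(I, P) = 7 - 7*P
(H(-6, 7) + a)² = ((7 - 7*7) - 5)² = ((7 - 49) - 5)² = (-42 - 5)² = (-47)² = 2209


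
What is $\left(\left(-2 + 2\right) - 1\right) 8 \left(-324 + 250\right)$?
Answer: $592$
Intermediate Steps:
$\left(\left(-2 + 2\right) - 1\right) 8 \left(-324 + 250\right) = \left(0 - 1\right) 8 \left(-74\right) = \left(-1\right) 8 \left(-74\right) = \left(-8\right) \left(-74\right) = 592$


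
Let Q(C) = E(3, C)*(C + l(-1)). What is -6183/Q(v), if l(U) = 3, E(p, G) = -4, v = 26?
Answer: 6183/116 ≈ 53.302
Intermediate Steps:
Q(C) = -12 - 4*C (Q(C) = -4*(C + 3) = -4*(3 + C) = -12 - 4*C)
-6183/Q(v) = -6183/(-12 - 4*26) = -6183/(-12 - 104) = -6183/(-116) = -6183*(-1/116) = 6183/116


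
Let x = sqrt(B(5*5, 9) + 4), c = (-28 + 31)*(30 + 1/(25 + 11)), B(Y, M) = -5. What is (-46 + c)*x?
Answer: 529*I/12 ≈ 44.083*I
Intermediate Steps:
c = 1081/12 (c = 3*(30 + 1/36) = 3*(1081/36) = 1081/12 ≈ 90.083)
x = I (x = sqrt(-5 + 4) = sqrt(-1) = I ≈ 1.0*I)
(-46 + c)*x = (-46 + 1081/12)*I = 529*I/12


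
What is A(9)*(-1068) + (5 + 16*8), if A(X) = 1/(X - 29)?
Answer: 932/5 ≈ 186.40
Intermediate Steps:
A(X) = 1/(-29 + X)
A(9)*(-1068) + (5 + 16*8) = -1068/(-29 + 9) + (5 + 16*8) = -1068/(-20) + (5 + 128) = -1/20*(-1068) + 133 = 267/5 + 133 = 932/5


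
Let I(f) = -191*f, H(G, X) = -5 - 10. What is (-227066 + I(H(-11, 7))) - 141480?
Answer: -365681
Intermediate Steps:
H(G, X) = -15
(-227066 + I(H(-11, 7))) - 141480 = (-227066 - 191*(-15)) - 141480 = (-227066 + 2865) - 141480 = -224201 - 141480 = -365681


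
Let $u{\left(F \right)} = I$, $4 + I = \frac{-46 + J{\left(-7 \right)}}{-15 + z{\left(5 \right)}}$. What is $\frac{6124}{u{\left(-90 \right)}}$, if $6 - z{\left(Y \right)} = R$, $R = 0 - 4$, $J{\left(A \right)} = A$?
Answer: $\frac{30620}{33} \approx 927.88$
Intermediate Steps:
$R = -4$ ($R = 0 - 4 = -4$)
$z{\left(Y \right)} = 10$ ($z{\left(Y \right)} = 6 - -4 = 6 + 4 = 10$)
$I = \frac{33}{5}$ ($I = -4 + \frac{-46 - 7}{-15 + 10} = -4 - \frac{53}{-5} = -4 - - \frac{53}{5} = -4 + \frac{53}{5} = \frac{33}{5} \approx 6.6$)
$u{\left(F \right)} = \frac{33}{5}$
$\frac{6124}{u{\left(-90 \right)}} = \frac{6124}{\frac{33}{5}} = 6124 \cdot \frac{5}{33} = \frac{30620}{33}$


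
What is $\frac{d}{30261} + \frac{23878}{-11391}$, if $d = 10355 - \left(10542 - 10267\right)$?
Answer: $- \frac{28940518}{16414431} \approx -1.7631$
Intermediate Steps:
$d = 10080$ ($d = 10355 - \left(10542 - 10267\right) = 10355 - 275 = 10080$)
$\frac{d}{30261} + \frac{23878}{-11391} = \frac{10080}{30261} + \frac{23878}{-11391} = 10080 \cdot \frac{1}{30261} + 23878 \left(- \frac{1}{11391}\right) = \frac{480}{1441} - \frac{23878}{11391} = - \frac{28940518}{16414431}$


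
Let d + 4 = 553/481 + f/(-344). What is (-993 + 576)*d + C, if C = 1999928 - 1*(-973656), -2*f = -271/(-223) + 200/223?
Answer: 219529031030297/73796944 ≈ 2.9748e+6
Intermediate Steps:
f = -471/446 (f = -(-271/(-223) + 200/223)/2 = -(-271*(-1/223) + 200*(1/223))/2 = -(271/223 + 200/223)/2 = -½*471/223 = -471/446 ≈ -1.0561)
d = -210117753/73796944 (d = -4 + (553/481 - 471/446/(-344)) = -4 + (553*(1/481) - 471/446*(-1/344)) = -4 + (553/481 + 471/153424) = -4 + 85070023/73796944 = -210117753/73796944 ≈ -2.8472)
C = 2973584 (C = 1999928 + 973656 = 2973584)
(-993 + 576)*d + C = (-993 + 576)*(-210117753/73796944) + 2973584 = -417*(-210117753/73796944) + 2973584 = 87619103001/73796944 + 2973584 = 219529031030297/73796944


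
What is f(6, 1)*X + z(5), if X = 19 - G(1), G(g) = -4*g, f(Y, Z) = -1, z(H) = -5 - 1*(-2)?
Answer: -26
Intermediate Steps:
z(H) = -3 (z(H) = -5 + 2 = -3)
X = 23 (X = 19 - (-4) = 19 - 1*(-4) = 19 + 4 = 23)
f(6, 1)*X + z(5) = -1*23 - 3 = -23 - 3 = -26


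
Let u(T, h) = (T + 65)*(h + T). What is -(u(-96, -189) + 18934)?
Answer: -27769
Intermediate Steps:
u(T, h) = (65 + T)*(T + h)
-(u(-96, -189) + 18934) = -(((-96)**2 + 65*(-96) + 65*(-189) - 96*(-189)) + 18934) = -((9216 - 6240 - 12285 + 18144) + 18934) = -(8835 + 18934) = -1*27769 = -27769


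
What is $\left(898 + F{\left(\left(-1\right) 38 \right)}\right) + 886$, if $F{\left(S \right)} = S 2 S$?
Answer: $4672$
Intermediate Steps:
$F{\left(S \right)} = 2 S^{2}$ ($F{\left(S \right)} = 2 S S = 2 S^{2}$)
$\left(898 + F{\left(\left(-1\right) 38 \right)}\right) + 886 = \left(898 + 2 \left(\left(-1\right) 38\right)^{2}\right) + 886 = \left(898 + 2 \left(-38\right)^{2}\right) + 886 = \left(898 + 2 \cdot 1444\right) + 886 = \left(898 + 2888\right) + 886 = 3786 + 886 = 4672$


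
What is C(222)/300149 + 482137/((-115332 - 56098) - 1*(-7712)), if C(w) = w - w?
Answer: -482137/163718 ≈ -2.9449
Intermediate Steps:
C(w) = 0
C(222)/300149 + 482137/((-115332 - 56098) - 1*(-7712)) = 0/300149 + 482137/((-115332 - 56098) - 1*(-7712)) = 0*(1/300149) + 482137/(-171430 + 7712) = 0 + 482137/(-163718) = 0 + 482137*(-1/163718) = 0 - 482137/163718 = -482137/163718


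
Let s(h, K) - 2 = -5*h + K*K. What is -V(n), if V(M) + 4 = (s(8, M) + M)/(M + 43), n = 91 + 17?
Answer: -11130/151 ≈ -73.709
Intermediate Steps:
s(h, K) = 2 + K² - 5*h (s(h, K) = 2 + (-5*h + K*K) = 2 + (-5*h + K²) = 2 + (K² - 5*h) = 2 + K² - 5*h)
n = 108
V(M) = -4 + (-38 + M + M²)/(43 + M) (V(M) = -4 + ((2 + M² - 5*8) + M)/(M + 43) = -4 + ((2 + M² - 40) + M)/(43 + M) = -4 + ((-38 + M²) + M)/(43 + M) = -4 + (-38 + M + M²)/(43 + M))
-V(n) = -(-210 + 108² - 3*108)/(43 + 108) = -(-210 + 11664 - 324)/151 = -11130/151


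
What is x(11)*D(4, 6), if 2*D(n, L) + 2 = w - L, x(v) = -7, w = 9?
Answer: -7/2 ≈ -3.5000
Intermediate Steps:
D(n, L) = 7/2 - L/2 (D(n, L) = -1 + (9 - L)/2 = -1 + (9/2 - L/2) = 7/2 - L/2)
x(11)*D(4, 6) = -7*(7/2 - 1/2*6) = -7*(7/2 - 3) = -7*1/2 = -7/2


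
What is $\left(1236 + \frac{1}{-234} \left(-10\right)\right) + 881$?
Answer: $\frac{247694}{117} \approx 2117.0$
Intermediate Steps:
$\left(1236 + \frac{1}{-234} \left(-10\right)\right) + 881 = \left(1236 - - \frac{5}{117}\right) + 881 = \left(1236 + \frac{5}{117}\right) + 881 = \frac{144617}{117} + 881 = \frac{247694}{117}$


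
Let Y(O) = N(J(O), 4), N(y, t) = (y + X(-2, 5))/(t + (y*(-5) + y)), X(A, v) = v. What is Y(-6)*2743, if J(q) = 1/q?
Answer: 79547/28 ≈ 2841.0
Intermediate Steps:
J(q) = 1/q
N(y, t) = (5 + y)/(t - 4*y) (N(y, t) = (y + 5)/(t + (y*(-5) + y)) = (5 + y)/(t + (-5*y + y)) = (5 + y)/(t - 4*y))
Y(O) = (5 + 1/O)/(4 - 4/O)
Y(-6)*2743 = ((1 + 5*(-6))/(4*(-1 - 6)))*2743 = ((1/4)*(1 - 30)/(-7))*2743 = ((1/4)*(-1/7)*(-29))*2743 = (29/28)*2743 = 79547/28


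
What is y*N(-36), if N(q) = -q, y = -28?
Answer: -1008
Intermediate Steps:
y*N(-36) = -(-28)*(-36) = -28*36 = -1008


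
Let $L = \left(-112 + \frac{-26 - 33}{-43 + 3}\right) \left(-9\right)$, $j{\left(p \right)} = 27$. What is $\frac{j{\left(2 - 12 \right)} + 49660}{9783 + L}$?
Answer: $\frac{1987480}{431109} \approx 4.6102$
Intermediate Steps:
$L = \frac{39789}{40}$ ($L = \left(-112 - \frac{59}{-40}\right) \left(-9\right) = \left(-112 - - \frac{59}{40}\right) \left(-9\right) = \left(-112 + \frac{59}{40}\right) \left(-9\right) = \left(- \frac{4421}{40}\right) \left(-9\right) = \frac{39789}{40} \approx 994.72$)
$\frac{j{\left(2 - 12 \right)} + 49660}{9783 + L} = \frac{27 + 49660}{9783 + \frac{39789}{40}} = \frac{49687}{\frac{431109}{40}} = 49687 \cdot \frac{40}{431109} = \frac{1987480}{431109}$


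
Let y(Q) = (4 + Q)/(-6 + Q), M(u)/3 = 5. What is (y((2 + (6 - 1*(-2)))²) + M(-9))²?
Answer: 573049/2209 ≈ 259.42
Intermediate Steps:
M(u) = 15 (M(u) = 3*5 = 15)
y(Q) = (4 + Q)/(-6 + Q)
(y((2 + (6 - 1*(-2)))²) + M(-9))² = ((4 + (2 + (6 - 1*(-2)))²)/(-6 + (2 + (6 - 1*(-2)))²) + 15)² = ((4 + (2 + (6 + 2))²)/(-6 + (2 + (6 + 2))²) + 15)² = ((4 + (2 + 8)²)/(-6 + (2 + 8)²) + 15)² = ((4 + 10²)/(-6 + 10²) + 15)² = ((4 + 100)/(-6 + 100) + 15)² = (104/94 + 15)² = ((1/94)*104 + 15)² = (52/47 + 15)² = (757/47)² = 573049/2209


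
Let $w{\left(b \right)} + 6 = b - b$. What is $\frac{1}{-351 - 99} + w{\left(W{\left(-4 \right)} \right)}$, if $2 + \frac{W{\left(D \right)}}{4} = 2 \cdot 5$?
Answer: $- \frac{2701}{450} \approx -6.0022$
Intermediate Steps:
$W{\left(D \right)} = 32$ ($W{\left(D \right)} = -8 + 4 \cdot 2 \cdot 5 = -8 + 4 \cdot 10 = -8 + 40 = 32$)
$w{\left(b \right)} = -6$ ($w{\left(b \right)} = -6 + \left(b - b\right) = -6 + 0 = -6$)
$\frac{1}{-351 - 99} + w{\left(W{\left(-4 \right)} \right)} = \frac{1}{-351 - 99} - 6 = \frac{1}{-450} - 6 = - \frac{1}{450} - 6 = - \frac{2701}{450}$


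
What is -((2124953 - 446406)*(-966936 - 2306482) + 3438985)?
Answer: 5494582524661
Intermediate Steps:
-((2124953 - 446406)*(-966936 - 2306482) + 3438985) = -(1678547*(-3273418) + 3438985) = -(-5494585963646 + 3438985) = -1*(-5494582524661) = 5494582524661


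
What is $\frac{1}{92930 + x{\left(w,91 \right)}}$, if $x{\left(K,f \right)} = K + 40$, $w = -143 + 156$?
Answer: $\frac{1}{92983} \approx 1.0755 \cdot 10^{-5}$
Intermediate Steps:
$w = 13$
$x{\left(K,f \right)} = 40 + K$
$\frac{1}{92930 + x{\left(w,91 \right)}} = \frac{1}{92930 + \left(40 + 13\right)} = \frac{1}{92930 + 53} = \frac{1}{92983}$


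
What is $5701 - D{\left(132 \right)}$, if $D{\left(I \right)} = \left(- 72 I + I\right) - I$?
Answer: $15205$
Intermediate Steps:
$D{\left(I \right)} = - 72 I$ ($D{\left(I \right)} = - 71 I - I = - 72 I$)
$5701 - D{\left(132 \right)} = 5701 - \left(-72\right) 132 = 5701 - -9504 = 5701 + 9504 = 15205$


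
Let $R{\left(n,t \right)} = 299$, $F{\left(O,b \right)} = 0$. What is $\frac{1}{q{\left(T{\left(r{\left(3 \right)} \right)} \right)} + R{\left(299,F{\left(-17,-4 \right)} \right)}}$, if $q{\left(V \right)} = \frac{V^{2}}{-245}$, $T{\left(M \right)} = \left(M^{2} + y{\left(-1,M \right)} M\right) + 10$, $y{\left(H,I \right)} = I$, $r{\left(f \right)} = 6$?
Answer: $\frac{245}{66531} \approx 0.0036825$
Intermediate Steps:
$T{\left(M \right)} = 10 + 2 M^{2}$ ($T{\left(M \right)} = \left(M^{2} + M M\right) + 10 = \left(M^{2} + M^{2}\right) + 10 = 2 M^{2} + 10 = 10 + 2 M^{2}$)
$q{\left(V \right)} = - \frac{V^{2}}{245}$ ($q{\left(V \right)} = V^{2} \left(- \frac{1}{245}\right) = - \frac{V^{2}}{245}$)
$\frac{1}{q{\left(T{\left(r{\left(3 \right)} \right)} \right)} + R{\left(299,F{\left(-17,-4 \right)} \right)}} = \frac{1}{- \frac{\left(10 + 2 \cdot 6^{2}\right)^{2}}{245} + 299} = \frac{1}{- \frac{\left(10 + 2 \cdot 36\right)^{2}}{245} + 299} = \frac{1}{- \frac{\left(10 + 72\right)^{2}}{245} + 299} = \frac{1}{- \frac{82^{2}}{245} + 299} = \frac{1}{\left(- \frac{1}{245}\right) 6724 + 299} = \frac{1}{- \frac{6724}{245} + 299} = \frac{1}{\frac{66531}{245}} = \frac{245}{66531}$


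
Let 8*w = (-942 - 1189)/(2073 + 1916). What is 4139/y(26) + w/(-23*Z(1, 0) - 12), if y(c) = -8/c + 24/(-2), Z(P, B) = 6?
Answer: -3219537583/9573600 ≈ -336.29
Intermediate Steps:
y(c) = -12 - 8/c (y(c) = -8/c + 24*(-½) = -8/c - 12 = -12 - 8/c)
w = -2131/31912 (w = ((-942 - 1189)/(2073 + 1916))/8 = (-2131/3989)/8 = (-2131*1/3989)/8 = (⅛)*(-2131/3989) = -2131/31912 ≈ -0.066777)
4139/y(26) + w/(-23*Z(1, 0) - 12) = 4139/(-12 - 8/26) - 2131/(31912*(-23*6 - 12)) = 4139/(-12 - 8*1/26) - 2131/(31912*(-138 - 12)) = 4139/(-12 - 4/13) - 2131/31912/(-150) = 4139/(-160/13) - 2131/31912*(-1/150) = 4139*(-13/160) + 2131/4786800 = -53807/160 + 2131/4786800 = -3219537583/9573600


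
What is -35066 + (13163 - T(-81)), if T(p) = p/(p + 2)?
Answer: -1730418/79 ≈ -21904.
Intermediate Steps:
T(p) = p/(2 + p)
-35066 + (13163 - T(-81)) = -35066 + (13163 - (-81)/(2 - 81)) = -35066 + (13163 - (-81)/(-79)) = -35066 + (13163 - (-81)*(-1)/79) = -35066 + (13163 - 1*81/79) = -35066 + (13163 - 81/79) = -35066 + 1039796/79 = -1730418/79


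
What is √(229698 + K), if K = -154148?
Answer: 5*√3022 ≈ 274.86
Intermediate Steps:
√(229698 + K) = √(229698 - 154148) = √75550 = 5*√3022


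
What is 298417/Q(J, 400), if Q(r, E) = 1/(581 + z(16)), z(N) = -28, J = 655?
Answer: 165024601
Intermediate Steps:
Q(r, E) = 1/553 (Q(r, E) = 1/(581 - 28) = 1/553)
298417/Q(J, 400) = 298417/(1/553) = 298417*553 = 165024601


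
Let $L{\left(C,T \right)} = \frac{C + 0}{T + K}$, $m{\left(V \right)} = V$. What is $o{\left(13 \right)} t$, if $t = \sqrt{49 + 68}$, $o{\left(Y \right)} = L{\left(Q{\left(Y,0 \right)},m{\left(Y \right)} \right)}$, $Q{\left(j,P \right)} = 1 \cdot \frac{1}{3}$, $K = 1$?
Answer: $\frac{\sqrt{13}}{14} \approx 0.25754$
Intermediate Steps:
$Q{\left(j,P \right)} = \frac{1}{3}$ ($Q{\left(j,P \right)} = 1 \cdot \frac{1}{3} = \frac{1}{3}$)
$L{\left(C,T \right)} = \frac{C}{1 + T}$ ($L{\left(C,T \right)} = \frac{C + 0}{T + 1} = \frac{C}{1 + T}$)
$o{\left(Y \right)} = \frac{1}{3 \left(1 + Y\right)}$
$t = 3 \sqrt{13}$ ($t = \sqrt{117} = 3 \sqrt{13} \approx 10.817$)
$o{\left(13 \right)} t = \frac{1}{3 \left(1 + 13\right)} 3 \sqrt{13} = \frac{1}{3 \cdot 14} \cdot 3 \sqrt{13} = \frac{1}{3} \cdot \frac{1}{14} \cdot 3 \sqrt{13} = \frac{3 \sqrt{13}}{42} = \frac{\sqrt{13}}{14}$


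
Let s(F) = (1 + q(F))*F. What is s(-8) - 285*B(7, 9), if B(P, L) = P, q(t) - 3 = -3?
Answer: -2003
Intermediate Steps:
q(t) = 0 (q(t) = 3 - 3 = 0)
s(F) = F (s(F) = (1 + 0)*F = 1*F = F)
s(-8) - 285*B(7, 9) = -8 - 285*7 = -8 - 1995 = -2003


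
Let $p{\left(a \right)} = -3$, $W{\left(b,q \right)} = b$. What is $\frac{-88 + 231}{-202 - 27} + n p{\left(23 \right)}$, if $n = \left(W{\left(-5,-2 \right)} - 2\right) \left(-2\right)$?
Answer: $- \frac{9761}{229} \approx -42.624$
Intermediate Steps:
$n = 14$ ($n = \left(-5 - 2\right) \left(-2\right) = \left(-7\right) \left(-2\right) = 14$)
$\frac{-88 + 231}{-202 - 27} + n p{\left(23 \right)} = \frac{-88 + 231}{-202 - 27} + 14 \left(-3\right) = \frac{143}{-229} - 42 = 143 \left(- \frac{1}{229}\right) - 42 = - \frac{143}{229} - 42 = - \frac{9761}{229}$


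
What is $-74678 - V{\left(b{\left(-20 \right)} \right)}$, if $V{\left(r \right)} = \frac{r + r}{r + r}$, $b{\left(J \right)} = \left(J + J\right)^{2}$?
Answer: $-74679$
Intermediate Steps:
$b{\left(J \right)} = 4 J^{2}$ ($b{\left(J \right)} = \left(2 J\right)^{2} = 4 J^{2}$)
$V{\left(r \right)} = 1$ ($V{\left(r \right)} = \frac{2 r}{2 r} = 2 r \frac{1}{2 r} = 1$)
$-74678 - V{\left(b{\left(-20 \right)} \right)} = -74678 - 1 = -74679$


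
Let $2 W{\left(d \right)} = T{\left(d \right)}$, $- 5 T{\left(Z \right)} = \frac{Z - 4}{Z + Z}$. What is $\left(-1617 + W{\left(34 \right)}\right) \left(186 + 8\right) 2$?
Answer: $- \frac{10666023}{17} \approx -6.2741 \cdot 10^{5}$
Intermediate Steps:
$T{\left(Z \right)} = - \frac{-4 + Z}{10 Z}$ ($T{\left(Z \right)} = - \frac{\left(Z - 4\right) \frac{1}{Z + Z}}{5} = - \frac{\left(Z - 4\right) \frac{1}{2 Z}}{5} = - \frac{\left(-4 + Z\right) \frac{1}{2 Z}}{5} = - \frac{\frac{1}{2} \frac{1}{Z} \left(-4 + Z\right)}{5} = - \frac{-4 + Z}{10 Z}$)
$W{\left(d \right)} = \frac{4 - d}{20 d}$ ($W{\left(d \right)} = \frac{\frac{1}{10} \frac{1}{d} \left(4 - d\right)}{2} = \frac{4 - d}{20 d}$)
$\left(-1617 + W{\left(34 \right)}\right) \left(186 + 8\right) 2 = \left(-1617 + \frac{4 - 34}{20 \cdot 34}\right) \left(186 + 8\right) 2 = \left(-1617 + \frac{1}{20} \cdot \frac{1}{34} \left(4 - 34\right)\right) 194 \cdot 2 = \left(-1617 + \frac{1}{20} \cdot \frac{1}{34} \left(-30\right)\right) 194 \cdot 2 = \left(-1617 - \frac{3}{68}\right) 194 \cdot 2 = \left(- \frac{109959}{68}\right) 194 \cdot 2 = \left(- \frac{10666023}{34}\right) 2 = - \frac{10666023}{17}$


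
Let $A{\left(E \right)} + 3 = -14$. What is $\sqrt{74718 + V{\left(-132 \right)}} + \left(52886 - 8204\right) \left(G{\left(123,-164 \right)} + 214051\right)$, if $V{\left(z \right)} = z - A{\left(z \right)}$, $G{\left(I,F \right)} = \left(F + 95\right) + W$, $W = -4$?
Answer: $9560964996 + \sqrt{74603} \approx 9.561 \cdot 10^{9}$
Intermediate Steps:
$A{\left(E \right)} = -17$ ($A{\left(E \right)} = -3 - 14 = -17$)
$G{\left(I,F \right)} = 91 + F$ ($G{\left(I,F \right)} = \left(F + 95\right) - 4 = \left(95 + F\right) - 4 = 91 + F$)
$V{\left(z \right)} = 17 + z$ ($V{\left(z \right)} = z - -17 = z + 17 = 17 + z$)
$\sqrt{74718 + V{\left(-132 \right)}} + \left(52886 - 8204\right) \left(G{\left(123,-164 \right)} + 214051\right) = \sqrt{74718 + \left(17 - 132\right)} + \left(52886 - 8204\right) \left(\left(91 - 164\right) + 214051\right) = \sqrt{74718 - 115} + 44682 \left(-73 + 214051\right) = \sqrt{74603} + 44682 \cdot 213978 = \sqrt{74603} + 9560964996 = 9560964996 + \sqrt{74603}$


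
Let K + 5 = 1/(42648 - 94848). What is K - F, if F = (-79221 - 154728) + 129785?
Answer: 5437099799/52200 ≈ 1.0416e+5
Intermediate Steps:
K = -261001/52200 (K = -5 + 1/(42648 - 94848) = -5 + 1/(-52200) = -5 - 1/52200 = -261001/52200 ≈ -5.0000)
F = -104164 (F = -233949 + 129785 = -104164)
K - F = -261001/52200 - 1*(-104164) = -261001/52200 + 104164 = 5437099799/52200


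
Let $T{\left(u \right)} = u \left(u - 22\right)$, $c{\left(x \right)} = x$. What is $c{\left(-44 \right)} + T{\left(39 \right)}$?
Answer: $619$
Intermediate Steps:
$T{\left(u \right)} = u \left(-22 + u\right)$
$c{\left(-44 \right)} + T{\left(39 \right)} = -44 + 39 \left(-22 + 39\right) = -44 + 39 \cdot 17 = -44 + 663 = 619$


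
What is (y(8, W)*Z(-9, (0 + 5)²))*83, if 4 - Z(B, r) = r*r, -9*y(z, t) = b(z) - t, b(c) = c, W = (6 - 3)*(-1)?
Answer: 62997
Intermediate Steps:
W = -3 (W = 3*(-1) = -3)
y(z, t) = -z/9 + t/9 (y(z, t) = -(z - t)/9 = -z/9 + t/9)
Z(B, r) = 4 - r² (Z(B, r) = 4 - r*r = 4 - r²)
(y(8, W)*Z(-9, (0 + 5)²))*83 = ((-⅑*8 + (⅑)*(-3))*(4 - ((0 + 5)²)²))*83 = ((-8/9 - ⅓)*(4 - (5²)²))*83 = -11*(4 - 1*25²)/9*83 = -11*(4 - 1*625)/9*83 = -11*(4 - 625)/9*83 = -11/9*(-621)*83 = 759*83 = 62997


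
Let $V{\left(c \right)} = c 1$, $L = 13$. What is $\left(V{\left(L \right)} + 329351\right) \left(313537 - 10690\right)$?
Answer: $99746899308$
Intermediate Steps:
$V{\left(c \right)} = c$
$\left(V{\left(L \right)} + 329351\right) \left(313537 - 10690\right) = \left(13 + 329351\right) \left(313537 - 10690\right) = 329364 \cdot 302847 = 99746899308$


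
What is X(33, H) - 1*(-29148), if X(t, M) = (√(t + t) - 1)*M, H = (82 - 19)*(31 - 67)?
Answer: 31416 - 2268*√66 ≈ 12991.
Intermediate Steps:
H = -2268 (H = 63*(-36) = -2268)
X(t, M) = M*(-1 + √2*√t) (X(t, M) = (√(2*t) - 1)*M = (√2*√t - 1)*M = (-1 + √2*√t)*M = M*(-1 + √2*√t))
X(33, H) - 1*(-29148) = -2268*(-1 + √2*√33) - 1*(-29148) = -2268*(-1 + √66) + 29148 = (2268 - 2268*√66) + 29148 = 31416 - 2268*√66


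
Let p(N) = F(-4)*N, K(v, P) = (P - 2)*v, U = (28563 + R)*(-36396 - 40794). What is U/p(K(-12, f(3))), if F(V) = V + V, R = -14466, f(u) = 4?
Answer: -181357905/32 ≈ -5.6674e+6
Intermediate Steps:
F(V) = 2*V
U = -1088147430 (U = (28563 - 14466)*(-36396 - 40794) = 14097*(-77190) = -1088147430)
K(v, P) = v*(-2 + P) (K(v, P) = (-2 + P)*v = v*(-2 + P))
p(N) = -8*N (p(N) = (2*(-4))*N = -8*N)
U/p(K(-12, f(3))) = -1088147430*1/(96*(-2 + 4)) = -1088147430/((-(-96)*2)) = -1088147430/((-8*(-24))) = -1088147430/192 = -1088147430*1/192 = -181357905/32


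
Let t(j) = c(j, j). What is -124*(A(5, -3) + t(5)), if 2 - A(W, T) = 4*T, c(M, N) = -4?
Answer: -1240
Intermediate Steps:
t(j) = -4
A(W, T) = 2 - 4*T
-124*(A(5, -3) + t(5)) = -124*((2 - 4*(-3)) - 4) = -124*((2 + 12) - 4) = -124*(14 - 4) = -124*10 = -1240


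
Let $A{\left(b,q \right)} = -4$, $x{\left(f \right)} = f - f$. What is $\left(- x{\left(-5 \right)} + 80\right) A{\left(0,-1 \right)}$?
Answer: $-320$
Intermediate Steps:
$x{\left(f \right)} = 0$
$\left(- x{\left(-5 \right)} + 80\right) A{\left(0,-1 \right)} = \left(\left(-1\right) 0 + 80\right) \left(-4\right) = \left(0 + 80\right) \left(-4\right) = 80 \left(-4\right) = -320$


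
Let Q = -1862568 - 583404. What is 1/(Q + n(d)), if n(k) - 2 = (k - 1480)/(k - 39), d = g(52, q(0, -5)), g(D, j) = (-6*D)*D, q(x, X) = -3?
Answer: -16263/39778792406 ≈ -4.0884e-7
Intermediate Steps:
Q = -2445972
g(D, j) = -6*D²
d = -16224 (d = -6*52² = -6*2704 = -16224)
n(k) = 2 + (-1480 + k)/(-39 + k) (n(k) = 2 + (k - 1480)/(k - 39) = 2 + (-1480 + k)/(-39 + k))
1/(Q + n(d)) = 1/(-2445972 + (-1558 + 3*(-16224))/(-39 - 16224)) = 1/(-2445972 + (-1558 - 48672)/(-16263)) = 1/(-2445972 - 1/16263*(-50230)) = 1/(-2445972 + 50230/16263) = 1/(-39778792406/16263) = -16263/39778792406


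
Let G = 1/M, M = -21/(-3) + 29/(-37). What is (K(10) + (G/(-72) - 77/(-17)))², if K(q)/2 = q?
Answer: 47677519721881/79253510400 ≈ 601.58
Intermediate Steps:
M = 230/37 (M = -21*(-⅓) + 29*(-1/37) = 7 - 29/37 = 230/37 ≈ 6.2162)
K(q) = 2*q
G = 37/230 (G = 1/(230/37) = 37/230 ≈ 0.16087)
(K(10) + (G/(-72) - 77/(-17)))² = (2*10 + ((37/230)/(-72) - 77/(-17)))² = (20 + ((37/230)*(-1/72) - 77*(-1/17)))² = (20 + (-37/16560 + 77/17))² = (20 + 1274491/281520)² = (6904891/281520)² = 47677519721881/79253510400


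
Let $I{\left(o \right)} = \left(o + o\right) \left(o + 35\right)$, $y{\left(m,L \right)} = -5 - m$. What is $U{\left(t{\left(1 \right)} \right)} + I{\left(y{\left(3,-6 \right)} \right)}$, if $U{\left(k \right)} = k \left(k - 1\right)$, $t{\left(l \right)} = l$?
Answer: $-432$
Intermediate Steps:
$U{\left(k \right)} = k \left(-1 + k\right)$
$I{\left(o \right)} = 2 o \left(35 + o\right)$
$U{\left(t{\left(1 \right)} \right)} + I{\left(y{\left(3,-6 \right)} \right)} = 1 \left(-1 + 1\right) + 2 \left(-5 - 3\right) \left(35 - 8\right) = 1 \cdot 0 + 2 \left(-5 - 3\right) \left(35 - 8\right) = 0 + 2 \left(-8\right) \left(35 - 8\right) = 0 + 2 \left(-8\right) 27 = 0 - 432 = -432$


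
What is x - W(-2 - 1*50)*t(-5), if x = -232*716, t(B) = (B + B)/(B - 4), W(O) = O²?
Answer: -1522048/9 ≈ -1.6912e+5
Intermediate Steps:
t(B) = 2*B/(-4 + B) (t(B) = (2*B)/(-4 + B) = 2*B/(-4 + B))
x = -166112
x - W(-2 - 1*50)*t(-5) = -166112 - (-2 - 1*50)²*2*(-5)/(-4 - 5) = -166112 - (-2 - 50)²*2*(-5)/(-9) = -166112 - (-52)²*2*(-5)*(-⅑) = -166112 - 2704*10/9 = -166112 - 1*27040/9 = -166112 - 27040/9 = -1522048/9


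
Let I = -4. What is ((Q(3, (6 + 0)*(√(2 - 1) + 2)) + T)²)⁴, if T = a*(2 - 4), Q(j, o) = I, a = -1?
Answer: 256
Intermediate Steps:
Q(j, o) = -4
T = 2 (T = -(2 - 4) = -1*(-2) = 2)
((Q(3, (6 + 0)*(√(2 - 1) + 2)) + T)²)⁴ = ((-4 + 2)²)⁴ = ((-2)²)⁴ = 4⁴ = 256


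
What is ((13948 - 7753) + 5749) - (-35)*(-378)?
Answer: -1286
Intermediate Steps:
((13948 - 7753) + 5749) - (-35)*(-378) = (6195 + 5749) - 1*13230 = 11944 - 13230 = -1286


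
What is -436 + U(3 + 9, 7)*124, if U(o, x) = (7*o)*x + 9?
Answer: 73592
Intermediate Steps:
U(o, x) = 9 + 7*o*x (U(o, x) = 7*o*x + 9 = 9 + 7*o*x)
-436 + U(3 + 9, 7)*124 = -436 + (9 + 7*(3 + 9)*7)*124 = -436 + (9 + 7*12*7)*124 = -436 + (9 + 588)*124 = -436 + 597*124 = -436 + 74028 = 73592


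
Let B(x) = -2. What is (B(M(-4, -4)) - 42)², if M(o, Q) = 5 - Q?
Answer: 1936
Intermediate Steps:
(B(M(-4, -4)) - 42)² = (-2 - 42)² = (-44)² = 1936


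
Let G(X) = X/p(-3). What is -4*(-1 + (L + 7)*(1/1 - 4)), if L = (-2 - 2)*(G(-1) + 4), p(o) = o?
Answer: -120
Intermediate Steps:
G(X) = -X/3 (G(X) = X/(-3) = X*(-1/3) = -X/3)
L = -52/3 (L = (-2 - 2)*(-1/3*(-1) + 4) = -4*(1/3 + 4) = -4*13/3 = -52/3 ≈ -17.333)
-4*(-1 + (L + 7)*(1/1 - 4)) = -4*(-1 + (-52/3 + 7)*(1/1 - 4)) = -4*(-1 - 31*(1 - 4)/3) = -4*(-1 - 31/3*(-3)) = -4*(-1 + 31) = -4*30 = -120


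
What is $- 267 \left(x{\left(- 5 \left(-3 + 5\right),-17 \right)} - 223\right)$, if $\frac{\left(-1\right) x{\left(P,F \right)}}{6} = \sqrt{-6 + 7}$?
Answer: $61143$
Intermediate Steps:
$x{\left(P,F \right)} = -6$ ($x{\left(P,F \right)} = - 6 \sqrt{-6 + 7} = - 6 \sqrt{1} = \left(-6\right) 1 = -6$)
$- 267 \left(x{\left(- 5 \left(-3 + 5\right),-17 \right)} - 223\right) = - 267 \left(-6 - 223\right) = \left(-267\right) \left(-229\right) = 61143$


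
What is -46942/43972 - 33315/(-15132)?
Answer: 62883403/55448692 ≈ 1.1341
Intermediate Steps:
-46942/43972 - 33315/(-15132) = -46942*1/43972 - 33315*(-1/15132) = -23471/21986 + 11105/5044 = 62883403/55448692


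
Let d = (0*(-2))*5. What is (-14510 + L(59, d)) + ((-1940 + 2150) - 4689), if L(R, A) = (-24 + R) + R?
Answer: -18895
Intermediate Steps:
d = 0 (d = 0*5 = 0)
L(R, A) = -24 + 2*R
(-14510 + L(59, d)) + ((-1940 + 2150) - 4689) = (-14510 + (-24 + 2*59)) + ((-1940 + 2150) - 4689) = (-14510 + (-24 + 118)) + (210 - 4689) = (-14510 + 94) - 4479 = -14416 - 4479 = -18895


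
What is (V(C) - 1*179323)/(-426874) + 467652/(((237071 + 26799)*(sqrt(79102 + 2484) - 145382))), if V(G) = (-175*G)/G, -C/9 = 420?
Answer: 5958642916329574833/14170985079130551455 - 740449*sqrt(226)/464759603789005 ≈ 0.42048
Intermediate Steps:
C = -3780 (C = -9*420 = -3780)
V(G) = -175
(V(C) - 1*179323)/(-426874) + 467652/(((237071 + 26799)*(sqrt(79102 + 2484) - 145382))) = (-175 - 1*179323)/(-426874) + 467652/(((237071 + 26799)*(sqrt(79102 + 2484) - 145382))) = (-175 - 179323)*(-1/426874) + 467652/((263870*(sqrt(81586) - 145382))) = -179498*(-1/426874) + 467652/((263870*(19*sqrt(226) - 145382))) = 89749/213437 + 467652/((263870*(-145382 + 19*sqrt(226)))) = 89749/213437 + 467652/(-38361948340 + 5013530*sqrt(226))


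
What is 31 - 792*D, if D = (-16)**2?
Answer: -202721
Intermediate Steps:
D = 256
31 - 792*D = 31 - 792*256 = 31 - 202752 = -202721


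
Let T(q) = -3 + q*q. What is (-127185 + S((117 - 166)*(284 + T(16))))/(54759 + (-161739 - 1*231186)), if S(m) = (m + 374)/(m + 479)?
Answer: 3285671351/8736180444 ≈ 0.37610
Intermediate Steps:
T(q) = -3 + q**2
S(m) = (374 + m)/(479 + m)
(-127185 + S((117 - 166)*(284 + T(16))))/(54759 + (-161739 - 1*231186)) = (-127185 + (374 + (117 - 166)*(284 + (-3 + 16**2)))/(479 + (117 - 166)*(284 + (-3 + 16**2))))/(54759 + (-161739 - 1*231186)) = (-127185 + (374 - 49*(284 + (-3 + 256)))/(479 - 49*(284 + (-3 + 256))))/(54759 + (-161739 - 231186)) = (-127185 + (374 - 49*(284 + 253))/(479 - 49*(284 + 253)))/(54759 - 392925) = (-127185 + (374 - 49*537)/(479 - 49*537))/(-338166) = (-127185 + (374 - 26313)/(479 - 26313))*(-1/338166) = (-127185 - 25939/(-25834))*(-1/338166) = (-127185 - 1/25834*(-25939))*(-1/338166) = (-127185 + 25939/25834)*(-1/338166) = -3285671351/25834*(-1/338166) = 3285671351/8736180444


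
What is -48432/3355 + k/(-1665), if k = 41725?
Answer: -44125331/1117215 ≈ -39.496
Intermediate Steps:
-48432/3355 + k/(-1665) = -48432/3355 + 41725/(-1665) = -48432*1/3355 + 41725*(-1/1665) = -48432/3355 - 8345/333 = -44125331/1117215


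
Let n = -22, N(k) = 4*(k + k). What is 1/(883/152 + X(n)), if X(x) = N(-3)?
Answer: -152/2765 ≈ -0.054973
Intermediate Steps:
N(k) = 8*k (N(k) = 4*(2*k) = 8*k)
X(x) = -24 (X(x) = 8*(-3) = -24)
1/(883/152 + X(n)) = 1/(883/152 - 24) = 1/(-2765/152) = -152/2765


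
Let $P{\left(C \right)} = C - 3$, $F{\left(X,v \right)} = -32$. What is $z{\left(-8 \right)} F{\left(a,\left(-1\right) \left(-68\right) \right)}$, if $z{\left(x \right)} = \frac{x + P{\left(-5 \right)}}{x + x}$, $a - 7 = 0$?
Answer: $-32$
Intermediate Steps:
$a = 7$ ($a = 7 + 0 = 7$)
$P{\left(C \right)} = -3 + C$
$z{\left(x \right)} = \frac{-8 + x}{2 x}$ ($z{\left(x \right)} = \frac{x - 8}{x + x} = \frac{x - 8}{2 x} = \left(-8 + x\right) \frac{1}{2 x} = \frac{-8 + x}{2 x}$)
$z{\left(-8 \right)} F{\left(a,\left(-1\right) \left(-68\right) \right)} = \frac{-8 - 8}{2 \left(-8\right)} \left(-32\right) = \frac{1}{2} \left(- \frac{1}{8}\right) \left(-16\right) \left(-32\right) = 1 \left(-32\right) = -32$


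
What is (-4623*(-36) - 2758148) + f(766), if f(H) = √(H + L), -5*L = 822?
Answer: -2591720 + 8*√235/5 ≈ -2.5917e+6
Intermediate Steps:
L = -822/5 (L = -⅕*822 = -822/5 ≈ -164.40)
f(H) = √(-822/5 + H) (f(H) = √(H - 822/5) = √(-822/5 + H))
(-4623*(-36) - 2758148) + f(766) = (-4623*(-36) - 2758148) + √(-4110 + 25*766)/5 = (166428 - 2758148) + √(-4110 + 19150)/5 = -2591720 + √15040/5 = -2591720 + (8*√235)/5 = -2591720 + 8*√235/5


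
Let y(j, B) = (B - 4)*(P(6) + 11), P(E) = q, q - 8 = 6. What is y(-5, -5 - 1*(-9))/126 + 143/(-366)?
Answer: -143/366 ≈ -0.39071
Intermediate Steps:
q = 14 (q = 8 + 6 = 14)
P(E) = 14
y(j, B) = -100 + 25*B (y(j, B) = (B - 4)*(14 + 11) = (-4 + B)*25 = -100 + 25*B)
y(-5, -5 - 1*(-9))/126 + 143/(-366) = (-100 + 25*(-5 - 1*(-9)))/126 + 143/(-366) = (-100 + 25*(-5 + 9))*(1/126) + 143*(-1/366) = (-100 + 25*4)*(1/126) - 143/366 = (-100 + 100)*(1/126) - 143/366 = 0*(1/126) - 143/366 = 0 - 143/366 = -143/366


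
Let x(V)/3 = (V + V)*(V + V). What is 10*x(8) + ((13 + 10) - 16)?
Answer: 7687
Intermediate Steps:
x(V) = 12*V**2 (x(V) = 3*((V + V)*(V + V)) = 3*((2*V)*(2*V)) = 3*(4*V**2) = 12*V**2)
10*x(8) + ((13 + 10) - 16) = 10*(12*8**2) + ((13 + 10) - 16) = 10*(12*64) + (23 - 16) = 10*768 + 7 = 7680 + 7 = 7687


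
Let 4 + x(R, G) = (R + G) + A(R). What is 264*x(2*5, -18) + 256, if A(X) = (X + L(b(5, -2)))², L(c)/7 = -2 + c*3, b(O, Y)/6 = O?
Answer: 103452352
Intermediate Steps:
b(O, Y) = 6*O
L(c) = -14 + 21*c (L(c) = 7*(-2 + c*3) = 7*(-2 + 3*c) = -14 + 21*c)
A(X) = (616 + X)² (A(X) = (X + (-14 + 21*(6*5)))² = (X + (-14 + 21*30))² = (X + (-14 + 630))² = (X + 616)² = (616 + X)²)
x(R, G) = -4 + G + R + (616 + R)² (x(R, G) = -4 + ((R + G) + (616 + R)²) = -4 + ((G + R) + (616 + R)²) = -4 + (G + R + (616 + R)²) = -4 + G + R + (616 + R)²)
264*x(2*5, -18) + 256 = 264*(-4 - 18 + 2*5 + (616 + 2*5)²) + 256 = 264*(-4 - 18 + 10 + (616 + 10)²) + 256 = 264*(-4 - 18 + 10 + 626²) + 256 = 264*(-4 - 18 + 10 + 391876) + 256 = 264*391864 + 256 = 103452096 + 256 = 103452352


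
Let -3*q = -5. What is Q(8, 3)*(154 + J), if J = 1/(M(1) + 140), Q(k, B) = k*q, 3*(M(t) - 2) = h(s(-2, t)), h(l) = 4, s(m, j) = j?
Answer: 264892/129 ≈ 2053.4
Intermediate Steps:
q = 5/3 (q = -⅓*(-5) = 5/3 ≈ 1.6667)
M(t) = 10/3 (M(t) = 2 + (⅓)*4 = 2 + 4/3 = 10/3)
Q(k, B) = 5*k/3 (Q(k, B) = k*(5/3) = 5*k/3)
J = 3/430 (J = 1/(10/3 + 140) = 1/(430/3) = 3/430 ≈ 0.0069767)
Q(8, 3)*(154 + J) = ((5/3)*8)*(154 + 3/430) = (40/3)*(66223/430) = 264892/129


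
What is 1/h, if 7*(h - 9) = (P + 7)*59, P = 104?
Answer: 7/6612 ≈ 0.0010587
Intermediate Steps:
h = 6612/7 (h = 9 + ((104 + 7)*59)/7 = 9 + (111*59)/7 = 9 + (1/7)*6549 = 9 + 6549/7 = 6612/7 ≈ 944.57)
1/h = 1/(6612/7) = 7/6612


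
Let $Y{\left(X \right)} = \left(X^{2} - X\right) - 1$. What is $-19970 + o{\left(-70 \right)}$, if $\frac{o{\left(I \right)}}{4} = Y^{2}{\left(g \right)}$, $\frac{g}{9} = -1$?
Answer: $11714$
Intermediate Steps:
$g = -9$ ($g = 9 \left(-1\right) = -9$)
$Y{\left(X \right)} = -1 + X^{2} - X$
$o{\left(I \right)} = 31684$ ($o{\left(I \right)} = 4 \left(-1 + \left(-9\right)^{2} - -9\right)^{2} = 4 \left(-1 + 81 + 9\right)^{2} = 4 \cdot 89^{2} = 4 \cdot 7921 = 31684$)
$-19970 + o{\left(-70 \right)} = -19970 + 31684 = 11714$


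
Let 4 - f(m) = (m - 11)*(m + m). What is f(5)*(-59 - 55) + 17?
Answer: -7279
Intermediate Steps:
f(m) = 4 - 2*m*(-11 + m) (f(m) = 4 - (m - 11)*(m + m) = 4 - (-11 + m)*2*m = 4 - 2*m*(-11 + m))
f(5)*(-59 - 55) + 17 = (4 - 2*5² + 22*5)*(-59 - 55) + 17 = (4 - 2*25 + 110)*(-114) + 17 = (4 - 50 + 110)*(-114) + 17 = 64*(-114) + 17 = -7296 + 17 = -7279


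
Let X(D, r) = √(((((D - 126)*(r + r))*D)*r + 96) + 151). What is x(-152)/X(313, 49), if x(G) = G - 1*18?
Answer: -170*√281066109/281066109 ≈ -0.010140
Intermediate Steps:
x(G) = -18 + G (x(G) = G - 18 = -18 + G)
X(D, r) = √(247 + 2*D*r²*(-126 + D)) (X(D, r) = √(((((-126 + D)*(2*r))*D)*r + 96) + 151) = √((((2*r*(-126 + D))*D)*r + 96) + 151) = √(((2*D*r*(-126 + D))*r + 96) + 151) = √((2*D*r²*(-126 + D) + 96) + 151) = √((96 + 2*D*r²*(-126 + D)) + 151) = √(247 + 2*D*r²*(-126 + D)))
x(-152)/X(313, 49) = (-18 - 152)/(√(247 - 252*313*49² + 2*313²*49²)) = -170/√(247 - 252*313*2401 + 2*97969*2401) = -170/√(247 - 189381276 + 470447138) = -170*√281066109/281066109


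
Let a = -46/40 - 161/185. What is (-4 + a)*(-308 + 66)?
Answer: 107811/74 ≈ 1456.9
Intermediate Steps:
a = -299/148 (a = -46*1/40 - 161*1/185 = -23/20 - 161/185 = -299/148 ≈ -2.0203)
(-4 + a)*(-308 + 66) = (-4 - 299/148)*(-308 + 66) = -891/148*(-242) = 107811/74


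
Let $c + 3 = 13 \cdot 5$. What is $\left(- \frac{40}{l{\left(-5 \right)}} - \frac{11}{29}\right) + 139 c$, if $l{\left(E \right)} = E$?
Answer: $\frac{250143}{29} \approx 8625.6$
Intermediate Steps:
$c = 62$ ($c = -3 + 13 \cdot 5 = -3 + 65 = 62$)
$\left(- \frac{40}{l{\left(-5 \right)}} - \frac{11}{29}\right) + 139 c = \left(- \frac{40}{-5} - \frac{11}{29}\right) + 139 \cdot 62 = \left(\left(-40\right) \left(- \frac{1}{5}\right) - \frac{11}{29}\right) + 8618 = \left(8 - \frac{11}{29}\right) + 8618 = \frac{221}{29} + 8618 = \frac{250143}{29}$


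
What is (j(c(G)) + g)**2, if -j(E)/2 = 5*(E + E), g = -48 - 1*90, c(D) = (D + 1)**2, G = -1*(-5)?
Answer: 736164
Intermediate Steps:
G = 5
c(D) = (1 + D)**2
g = -138 (g = -48 - 90 = -138)
j(E) = -20*E (j(E) = -10*(E + E) = -10*2*E = -20*E)
(j(c(G)) + g)**2 = (-20*(1 + 5)**2 - 138)**2 = (-20*6**2 - 138)**2 = (-20*36 - 138)**2 = (-720 - 138)**2 = (-858)**2 = 736164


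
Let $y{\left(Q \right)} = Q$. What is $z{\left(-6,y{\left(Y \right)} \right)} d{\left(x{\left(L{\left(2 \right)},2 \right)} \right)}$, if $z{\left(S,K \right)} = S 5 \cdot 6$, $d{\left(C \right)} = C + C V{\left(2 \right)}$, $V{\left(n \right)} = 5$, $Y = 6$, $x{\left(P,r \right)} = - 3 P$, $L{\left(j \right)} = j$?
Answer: $6480$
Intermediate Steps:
$d{\left(C \right)} = 6 C$ ($d{\left(C \right)} = C + C 5 = C + 5 C = 6 C$)
$z{\left(S,K \right)} = 30 S$ ($z{\left(S,K \right)} = 5 S 6 = 30 S$)
$z{\left(-6,y{\left(Y \right)} \right)} d{\left(x{\left(L{\left(2 \right)},2 \right)} \right)} = 30 \left(-6\right) 6 \left(\left(-3\right) 2\right) = - 180 \cdot 6 \left(-6\right) = \left(-180\right) \left(-36\right) = 6480$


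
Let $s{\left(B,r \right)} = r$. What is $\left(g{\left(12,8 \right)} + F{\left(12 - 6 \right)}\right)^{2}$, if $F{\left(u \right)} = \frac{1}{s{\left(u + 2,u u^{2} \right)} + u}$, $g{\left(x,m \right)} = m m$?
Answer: $\frac{201895681}{49284} \approx 4096.6$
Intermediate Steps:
$g{\left(x,m \right)} = m^{2}$
$F{\left(u \right)} = \frac{1}{u + u^{3}}$ ($F{\left(u \right)} = \frac{1}{u u^{2} + u} = \frac{1}{u^{3} + u} = \frac{1}{u + u^{3}}$)
$\left(g{\left(12,8 \right)} + F{\left(12 - 6 \right)}\right)^{2} = \left(8^{2} + \frac{1}{\left(12 - 6\right) + \left(12 - 6\right)^{3}}\right)^{2} = \left(64 + \frac{1}{\left(12 - 6\right) + \left(12 - 6\right)^{3}}\right)^{2} = \left(64 + \frac{1}{6 + 6^{3}}\right)^{2} = \left(64 + \frac{1}{6 + 216}\right)^{2} = \left(64 + \frac{1}{222}\right)^{2} = \left(\frac{14209}{222}\right)^{2} = \frac{201895681}{49284}$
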